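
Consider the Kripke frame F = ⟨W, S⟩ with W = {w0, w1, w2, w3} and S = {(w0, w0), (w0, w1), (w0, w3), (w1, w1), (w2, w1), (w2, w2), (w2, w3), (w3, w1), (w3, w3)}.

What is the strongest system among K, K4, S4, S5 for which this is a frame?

Transitive (axiom 4): yes — every two-step S-path is closed by a direct edge.
Reflexive (axiom T): yes — every world is S-related to itself.
Euclidean (axiom 5): no — w0 S w1 and w0 S w3, but not w1 S w3.
So F validates K, K4, S4; S5 would additionally require S to be Euclidean. The strongest is S4.

S4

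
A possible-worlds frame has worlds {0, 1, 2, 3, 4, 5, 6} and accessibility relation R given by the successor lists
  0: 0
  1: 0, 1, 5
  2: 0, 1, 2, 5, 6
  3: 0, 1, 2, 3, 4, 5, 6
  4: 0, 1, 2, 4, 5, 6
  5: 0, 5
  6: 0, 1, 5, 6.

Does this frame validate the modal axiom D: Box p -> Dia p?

The schema D characterises exactly the serial frames.
Serial: yes — every world has a successor (e.g. 0 R 0).

Yes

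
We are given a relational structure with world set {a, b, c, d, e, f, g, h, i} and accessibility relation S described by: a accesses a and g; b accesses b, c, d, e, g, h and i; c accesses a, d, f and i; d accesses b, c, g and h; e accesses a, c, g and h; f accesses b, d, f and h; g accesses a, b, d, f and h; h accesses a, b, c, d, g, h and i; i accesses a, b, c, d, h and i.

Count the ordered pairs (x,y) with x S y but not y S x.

Enumerating: (b,c), (b,e), (c,a), (c,f), (e,a), (e,c), (e,g), (e,h), (f,b), (f,d), (f,h), (g,f), (h,a), (h,c), (i,a), (i,d).

16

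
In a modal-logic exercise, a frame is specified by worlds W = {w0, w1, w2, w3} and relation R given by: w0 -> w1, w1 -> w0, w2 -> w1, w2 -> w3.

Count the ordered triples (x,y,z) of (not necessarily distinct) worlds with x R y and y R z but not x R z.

3

Enumerating: (w0,w1,w0), (w1,w0,w1), (w2,w1,w0).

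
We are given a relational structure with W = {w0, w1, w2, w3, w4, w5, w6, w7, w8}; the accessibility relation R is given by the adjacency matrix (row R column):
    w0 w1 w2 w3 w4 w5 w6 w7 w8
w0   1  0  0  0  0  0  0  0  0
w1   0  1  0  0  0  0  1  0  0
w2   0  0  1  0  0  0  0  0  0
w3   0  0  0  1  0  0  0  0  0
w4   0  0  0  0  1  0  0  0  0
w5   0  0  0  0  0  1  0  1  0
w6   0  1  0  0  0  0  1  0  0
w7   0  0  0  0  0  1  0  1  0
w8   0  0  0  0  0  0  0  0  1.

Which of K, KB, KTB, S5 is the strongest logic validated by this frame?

Symmetric (axiom B): yes — every pair in R has its reverse in R.
Reflexive (axiom T): yes — every world is R-related to itself.
Euclidean (axiom 5): yes — any two successors of a common world are R-related.
So F validates K, KB, KTB, S5. The strongest is S5.

S5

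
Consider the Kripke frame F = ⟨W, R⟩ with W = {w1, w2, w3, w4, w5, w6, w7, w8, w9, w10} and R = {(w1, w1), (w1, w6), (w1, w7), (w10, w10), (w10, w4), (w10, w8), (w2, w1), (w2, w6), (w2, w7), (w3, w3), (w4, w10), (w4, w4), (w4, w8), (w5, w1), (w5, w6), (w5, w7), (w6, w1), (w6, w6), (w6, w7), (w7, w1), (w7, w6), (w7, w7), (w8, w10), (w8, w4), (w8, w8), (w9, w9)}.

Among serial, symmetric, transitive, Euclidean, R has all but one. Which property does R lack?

Serial: yes — every world has a successor (e.g. w1 R w1).
Symmetric: no — w2 R w1 but not w1 R w2.
Transitive: yes — every two-step R-path is closed by a direct edge.
Euclidean: yes — any two successors of a common world are R-related.
Only symmetric fails.

symmetric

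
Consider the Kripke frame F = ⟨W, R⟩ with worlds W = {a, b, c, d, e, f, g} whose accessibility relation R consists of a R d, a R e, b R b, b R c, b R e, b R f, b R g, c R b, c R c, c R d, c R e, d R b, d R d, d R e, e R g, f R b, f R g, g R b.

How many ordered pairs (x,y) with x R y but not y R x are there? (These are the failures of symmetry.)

Enumerating: (a,d), (a,e), (b,e), (c,d), (c,e), (d,b), (d,e), (e,g), (f,g).

9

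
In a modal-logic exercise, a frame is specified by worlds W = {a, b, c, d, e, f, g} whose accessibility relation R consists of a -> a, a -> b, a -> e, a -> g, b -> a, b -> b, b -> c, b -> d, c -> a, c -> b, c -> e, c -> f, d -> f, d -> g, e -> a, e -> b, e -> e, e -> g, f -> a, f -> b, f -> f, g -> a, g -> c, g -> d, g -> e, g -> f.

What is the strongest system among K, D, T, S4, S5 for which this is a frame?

Serial (axiom D): yes — every world has a successor (e.g. a R a).
Reflexive (axiom T): no — c is not related to itself.
Transitive (axiom 4): no — a R b and b R c, but not a R c.
Euclidean (axiom 5): no — a R b and a R e, but not b R e.
So F validates K, D; T would additionally require R to be reflexive. The strongest is D.

D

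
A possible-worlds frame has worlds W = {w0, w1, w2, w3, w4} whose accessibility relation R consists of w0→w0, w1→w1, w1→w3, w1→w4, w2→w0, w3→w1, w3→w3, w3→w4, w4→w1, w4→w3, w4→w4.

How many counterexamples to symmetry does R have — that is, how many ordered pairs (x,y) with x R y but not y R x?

1

Enumerating: (w2,w0).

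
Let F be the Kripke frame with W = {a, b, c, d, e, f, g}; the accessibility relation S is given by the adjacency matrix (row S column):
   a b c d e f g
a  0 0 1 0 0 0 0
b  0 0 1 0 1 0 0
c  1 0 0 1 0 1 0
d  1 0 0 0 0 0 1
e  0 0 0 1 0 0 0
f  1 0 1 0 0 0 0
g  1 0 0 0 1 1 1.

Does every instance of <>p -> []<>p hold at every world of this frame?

No

The schema 5 characterises exactly the Euclidean frames.
Euclidean: no — b S c and b S e, but not c S e.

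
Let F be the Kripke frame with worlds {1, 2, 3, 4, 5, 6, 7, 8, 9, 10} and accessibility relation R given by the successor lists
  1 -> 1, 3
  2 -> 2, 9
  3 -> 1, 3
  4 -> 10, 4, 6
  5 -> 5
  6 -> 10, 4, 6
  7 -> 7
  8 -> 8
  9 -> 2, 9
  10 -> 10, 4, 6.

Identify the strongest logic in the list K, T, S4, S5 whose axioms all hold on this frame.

S5

Reflexive (axiom T): yes — every world is R-related to itself.
Transitive (axiom 4): yes — every two-step R-path is closed by a direct edge.
Euclidean (axiom 5): yes — any two successors of a common world are R-related.
So F validates K, T, S4, S5. The strongest is S5.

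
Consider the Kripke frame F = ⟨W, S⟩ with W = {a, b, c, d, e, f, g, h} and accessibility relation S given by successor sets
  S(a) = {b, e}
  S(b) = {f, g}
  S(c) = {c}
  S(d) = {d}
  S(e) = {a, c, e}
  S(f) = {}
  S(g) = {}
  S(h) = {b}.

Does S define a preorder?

No

Reflexive: no — a is not related to itself.
Transitive: no — a S b and b S f, but not a S f.
So S is not a preorder.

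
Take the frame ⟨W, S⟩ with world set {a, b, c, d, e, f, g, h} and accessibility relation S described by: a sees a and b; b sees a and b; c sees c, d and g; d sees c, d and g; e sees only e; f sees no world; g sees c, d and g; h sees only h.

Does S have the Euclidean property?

Yes

Euclidean: yes — any two successors of a common world are S-related.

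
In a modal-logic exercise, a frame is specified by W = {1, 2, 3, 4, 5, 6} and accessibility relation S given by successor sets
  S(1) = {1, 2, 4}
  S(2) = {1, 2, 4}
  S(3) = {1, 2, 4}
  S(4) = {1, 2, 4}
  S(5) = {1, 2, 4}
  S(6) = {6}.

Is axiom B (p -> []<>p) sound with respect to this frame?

By correspondence theory, B is valid on a frame iff S is symmetric.
Symmetric: no — 3 S 1 but not 1 S 3.

No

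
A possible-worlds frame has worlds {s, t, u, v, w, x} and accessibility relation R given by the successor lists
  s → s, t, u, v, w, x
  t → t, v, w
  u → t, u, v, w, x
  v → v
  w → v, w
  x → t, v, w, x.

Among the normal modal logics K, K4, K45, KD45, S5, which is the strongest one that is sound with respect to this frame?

K4

Transitive (axiom 4): yes — every two-step R-path is closed by a direct edge.
Euclidean (axiom 5): no — s R t and s R u, but not t R u.
Serial (axiom D): yes — every world has a successor (e.g. s R s).
Reflexive (axiom T): yes — every world is R-related to itself.
So F validates K, K4; K45 would additionally require R to be Euclidean. The strongest is K4.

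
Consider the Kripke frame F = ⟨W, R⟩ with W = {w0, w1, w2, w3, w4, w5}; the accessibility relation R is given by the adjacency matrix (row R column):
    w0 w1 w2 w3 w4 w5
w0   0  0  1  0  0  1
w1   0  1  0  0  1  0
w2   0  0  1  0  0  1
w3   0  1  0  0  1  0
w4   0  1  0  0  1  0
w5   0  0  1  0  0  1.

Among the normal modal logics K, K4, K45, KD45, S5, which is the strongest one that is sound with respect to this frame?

KD45

Transitive (axiom 4): yes — every two-step R-path is closed by a direct edge.
Euclidean (axiom 5): yes — any two successors of a common world are R-related.
Serial (axiom D): yes — every world has a successor (e.g. w0 R w2).
Reflexive (axiom T): no — w0 is not related to itself.
So F validates K, K4, K45, KD45; S5 would additionally require R to be reflexive. The strongest is KD45.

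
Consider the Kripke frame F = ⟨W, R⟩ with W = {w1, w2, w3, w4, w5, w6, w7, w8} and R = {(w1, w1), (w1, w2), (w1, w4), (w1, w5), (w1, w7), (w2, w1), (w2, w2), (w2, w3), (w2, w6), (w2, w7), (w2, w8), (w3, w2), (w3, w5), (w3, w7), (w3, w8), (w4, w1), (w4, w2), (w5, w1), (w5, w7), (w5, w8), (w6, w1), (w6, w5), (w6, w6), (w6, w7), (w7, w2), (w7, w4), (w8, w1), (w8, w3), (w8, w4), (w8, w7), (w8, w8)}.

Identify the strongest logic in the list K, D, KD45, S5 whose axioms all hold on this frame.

D

Serial (axiom D): yes — every world has a successor (e.g. w1 R w1).
Euclidean (axiom 5): no — w1 R w2 and w1 R w4, but not w2 R w4.
Transitive (axiom 4): no — w1 R w2 and w2 R w3, but not w1 R w3.
Reflexive (axiom T): no — w3 is not related to itself.
So F validates K, D; KD45 would additionally require R to be Euclidean and transitive. The strongest is D.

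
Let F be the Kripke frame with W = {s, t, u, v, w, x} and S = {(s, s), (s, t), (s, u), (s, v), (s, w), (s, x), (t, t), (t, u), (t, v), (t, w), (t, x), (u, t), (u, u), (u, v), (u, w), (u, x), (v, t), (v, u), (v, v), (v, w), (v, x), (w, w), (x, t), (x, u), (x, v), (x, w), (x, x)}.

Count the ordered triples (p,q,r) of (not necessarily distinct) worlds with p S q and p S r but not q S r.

Enumerating: (s,t,s), (s,u,s), (s,v,s), (s,w,s), (s,w,t), (s,w,u), (s,w,v), (s,w,x), (s,x,s), (t,w,t), (t,w,u), (t,w,v), … and 13 more.
Total: 25.

25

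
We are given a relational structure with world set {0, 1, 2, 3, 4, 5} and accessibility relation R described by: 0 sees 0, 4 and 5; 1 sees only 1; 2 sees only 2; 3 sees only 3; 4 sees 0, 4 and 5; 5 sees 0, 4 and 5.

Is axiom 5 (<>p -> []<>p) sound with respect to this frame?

Yes

By correspondence theory, 5 is valid on a frame iff R is Euclidean.
Euclidean: yes — any two successors of a common world are R-related.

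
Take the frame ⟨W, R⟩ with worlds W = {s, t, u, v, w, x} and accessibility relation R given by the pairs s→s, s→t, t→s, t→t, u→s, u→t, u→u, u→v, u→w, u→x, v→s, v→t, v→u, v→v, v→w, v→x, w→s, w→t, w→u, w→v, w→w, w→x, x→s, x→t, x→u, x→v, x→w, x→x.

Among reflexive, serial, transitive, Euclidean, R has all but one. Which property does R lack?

Reflexive: yes — every world is R-related to itself.
Serial: yes — every world has a successor (e.g. s R s).
Transitive: yes — every two-step R-path is closed by a direct edge.
Euclidean: no — u R s and u R v, but not s R v.
Only Euclidean fails.

Euclidean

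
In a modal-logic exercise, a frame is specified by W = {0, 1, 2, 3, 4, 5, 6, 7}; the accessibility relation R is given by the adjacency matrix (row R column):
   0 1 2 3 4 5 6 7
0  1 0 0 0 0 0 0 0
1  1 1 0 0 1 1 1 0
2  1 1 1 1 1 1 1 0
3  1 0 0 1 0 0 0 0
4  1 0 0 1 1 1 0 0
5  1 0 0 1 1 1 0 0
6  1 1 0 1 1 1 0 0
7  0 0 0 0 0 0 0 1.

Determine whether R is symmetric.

Symmetric: no — 1 R 0 but not 0 R 1.

No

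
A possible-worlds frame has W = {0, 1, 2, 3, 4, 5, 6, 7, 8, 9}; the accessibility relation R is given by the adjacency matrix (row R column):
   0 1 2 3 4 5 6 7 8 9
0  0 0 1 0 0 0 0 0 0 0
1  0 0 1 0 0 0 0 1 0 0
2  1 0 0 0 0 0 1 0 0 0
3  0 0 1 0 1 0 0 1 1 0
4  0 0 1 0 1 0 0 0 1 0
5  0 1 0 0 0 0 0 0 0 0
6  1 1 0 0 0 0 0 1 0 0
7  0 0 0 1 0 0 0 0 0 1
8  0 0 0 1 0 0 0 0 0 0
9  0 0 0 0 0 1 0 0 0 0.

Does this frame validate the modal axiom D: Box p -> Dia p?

By correspondence theory, D is valid on a frame iff R is serial.
Serial: yes — every world has a successor (e.g. 0 R 2).

Yes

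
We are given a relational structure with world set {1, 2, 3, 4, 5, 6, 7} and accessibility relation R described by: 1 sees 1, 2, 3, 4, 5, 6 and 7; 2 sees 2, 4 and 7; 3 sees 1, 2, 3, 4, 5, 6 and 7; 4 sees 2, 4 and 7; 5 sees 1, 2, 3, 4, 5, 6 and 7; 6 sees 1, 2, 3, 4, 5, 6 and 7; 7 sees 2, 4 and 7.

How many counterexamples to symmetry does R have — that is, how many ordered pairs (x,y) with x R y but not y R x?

12

Enumerating: (1,2), (1,4), (1,7), (3,2), (3,4), (3,7), (5,2), (5,4), (5,7), (6,2), (6,4), (6,7).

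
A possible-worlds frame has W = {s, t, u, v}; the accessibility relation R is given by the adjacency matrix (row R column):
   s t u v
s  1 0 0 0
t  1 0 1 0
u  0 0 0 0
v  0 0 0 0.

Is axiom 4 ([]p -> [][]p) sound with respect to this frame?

Axiom 4 corresponds to the accessibility relation being transitive.
Transitive: yes — every two-step R-path is closed by a direct edge.

Yes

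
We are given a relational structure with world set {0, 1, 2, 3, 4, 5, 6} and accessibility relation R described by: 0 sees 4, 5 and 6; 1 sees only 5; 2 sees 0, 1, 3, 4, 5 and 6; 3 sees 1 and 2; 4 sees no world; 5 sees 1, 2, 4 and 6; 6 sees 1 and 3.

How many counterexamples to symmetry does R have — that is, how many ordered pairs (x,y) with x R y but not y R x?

12

Enumerating: (0,4), (0,5), (0,6), (2,0), (2,1), (2,4), (2,6), (3,1), (5,4), (5,6), (6,1), (6,3).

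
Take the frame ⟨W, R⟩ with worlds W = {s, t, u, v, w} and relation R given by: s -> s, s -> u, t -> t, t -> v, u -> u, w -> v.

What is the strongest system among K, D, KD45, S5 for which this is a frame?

Serial (axiom D): no — v has no R-successor.
Euclidean (axiom 5): no — s R u and s R s, but not u R s.
Transitive (axiom 4): yes — every two-step R-path is closed by a direct edge.
Reflexive (axiom T): no — v is not related to itself.
So F validates K; D would additionally require R to be serial. The strongest is K.

K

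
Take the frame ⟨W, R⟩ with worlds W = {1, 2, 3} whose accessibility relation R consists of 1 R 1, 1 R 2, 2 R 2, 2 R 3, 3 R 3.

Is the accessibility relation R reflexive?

Reflexive: yes — every world is R-related to itself.

Yes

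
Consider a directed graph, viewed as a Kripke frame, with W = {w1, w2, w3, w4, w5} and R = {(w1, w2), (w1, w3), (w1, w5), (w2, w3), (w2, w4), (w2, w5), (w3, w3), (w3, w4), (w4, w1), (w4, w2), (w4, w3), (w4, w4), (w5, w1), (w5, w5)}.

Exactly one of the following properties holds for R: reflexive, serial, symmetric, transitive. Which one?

Reflexive: no — w1 is not related to itself.
Serial: yes — every world has a successor (e.g. w1 R w2).
Symmetric: no — w1 R w2 but not w2 R w1.
Transitive: no — w1 R w2 and w2 R w4, but not w1 R w4.
Only serial holds.

serial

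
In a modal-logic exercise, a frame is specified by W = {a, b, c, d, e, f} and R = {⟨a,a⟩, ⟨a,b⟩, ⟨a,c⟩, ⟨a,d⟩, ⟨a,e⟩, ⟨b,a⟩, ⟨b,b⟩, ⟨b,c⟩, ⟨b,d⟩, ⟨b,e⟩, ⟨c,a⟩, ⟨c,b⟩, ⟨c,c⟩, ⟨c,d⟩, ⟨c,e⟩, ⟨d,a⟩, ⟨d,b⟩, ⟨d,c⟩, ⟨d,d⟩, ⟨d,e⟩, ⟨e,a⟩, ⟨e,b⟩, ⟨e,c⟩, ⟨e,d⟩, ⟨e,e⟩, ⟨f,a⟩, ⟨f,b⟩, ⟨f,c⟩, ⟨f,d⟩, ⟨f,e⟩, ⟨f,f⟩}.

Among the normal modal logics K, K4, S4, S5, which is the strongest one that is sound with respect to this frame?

Transitive (axiom 4): yes — every two-step R-path is closed by a direct edge.
Reflexive (axiom T): yes — every world is R-related to itself.
Euclidean (axiom 5): no — f R a and f R f, but not a R f.
So F validates K, K4, S4; S5 would additionally require R to be Euclidean. The strongest is S4.

S4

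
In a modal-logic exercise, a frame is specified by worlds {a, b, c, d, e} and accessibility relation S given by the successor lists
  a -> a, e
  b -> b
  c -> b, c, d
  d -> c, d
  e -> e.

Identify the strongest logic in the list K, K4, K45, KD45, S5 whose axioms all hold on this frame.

Transitive (axiom 4): no — d S c and c S b, but not d S b.
Euclidean (axiom 5): no — c S b and c S d, but not b S d.
Serial (axiom D): yes — every world has a successor (e.g. a S a).
Reflexive (axiom T): yes — every world is S-related to itself.
So F validates K; K4 would additionally require S to be transitive. The strongest is K.

K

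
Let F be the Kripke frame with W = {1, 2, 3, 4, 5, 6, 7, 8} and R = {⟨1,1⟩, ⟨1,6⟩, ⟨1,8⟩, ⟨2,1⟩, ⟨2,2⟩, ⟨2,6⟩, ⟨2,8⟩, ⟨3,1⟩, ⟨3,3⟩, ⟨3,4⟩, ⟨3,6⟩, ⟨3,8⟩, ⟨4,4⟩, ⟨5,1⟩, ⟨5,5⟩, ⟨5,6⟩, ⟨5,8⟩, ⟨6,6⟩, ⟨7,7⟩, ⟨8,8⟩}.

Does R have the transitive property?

Yes

Transitive: yes — every two-step R-path is closed by a direct edge.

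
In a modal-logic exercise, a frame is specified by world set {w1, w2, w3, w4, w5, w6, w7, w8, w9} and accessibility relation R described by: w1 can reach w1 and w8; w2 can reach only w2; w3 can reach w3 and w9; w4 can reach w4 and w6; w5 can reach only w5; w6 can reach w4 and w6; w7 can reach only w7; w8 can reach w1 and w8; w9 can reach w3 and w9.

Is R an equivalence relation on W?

Yes

Reflexive: yes — every world is R-related to itself.
Symmetric: yes — every pair in R has its reverse in R.
Transitive: yes — every two-step R-path is closed by a direct edge.
So R is an equivalence relation.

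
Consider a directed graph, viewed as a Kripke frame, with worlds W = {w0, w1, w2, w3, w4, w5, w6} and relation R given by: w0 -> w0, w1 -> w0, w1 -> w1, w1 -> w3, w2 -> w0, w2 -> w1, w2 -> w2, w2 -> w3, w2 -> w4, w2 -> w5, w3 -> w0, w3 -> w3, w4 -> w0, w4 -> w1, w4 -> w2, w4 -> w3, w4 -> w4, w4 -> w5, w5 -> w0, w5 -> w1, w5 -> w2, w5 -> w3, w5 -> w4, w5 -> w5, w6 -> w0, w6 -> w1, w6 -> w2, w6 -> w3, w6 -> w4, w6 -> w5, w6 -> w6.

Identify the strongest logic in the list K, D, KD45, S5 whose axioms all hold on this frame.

D

Serial (axiom D): yes — every world has a successor (e.g. w0 R w0).
Euclidean (axiom 5): no — w1 R w0 and w1 R w3, but not w0 R w3.
Transitive (axiom 4): yes — every two-step R-path is closed by a direct edge.
Reflexive (axiom T): yes — every world is R-related to itself.
So F validates K, D; KD45 would additionally require R to be Euclidean. The strongest is D.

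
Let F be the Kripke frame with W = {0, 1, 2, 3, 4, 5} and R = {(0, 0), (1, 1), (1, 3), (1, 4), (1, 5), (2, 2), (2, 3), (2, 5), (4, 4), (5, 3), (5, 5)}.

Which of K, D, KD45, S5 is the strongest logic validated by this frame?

Serial (axiom D): no — 3 has no R-successor.
Euclidean (axiom 5): no — 1 R 3 and 1 R 4, but not 3 R 4.
Transitive (axiom 4): yes — every two-step R-path is closed by a direct edge.
Reflexive (axiom T): no — 3 is not related to itself.
So F validates K; D would additionally require R to be serial. The strongest is K.

K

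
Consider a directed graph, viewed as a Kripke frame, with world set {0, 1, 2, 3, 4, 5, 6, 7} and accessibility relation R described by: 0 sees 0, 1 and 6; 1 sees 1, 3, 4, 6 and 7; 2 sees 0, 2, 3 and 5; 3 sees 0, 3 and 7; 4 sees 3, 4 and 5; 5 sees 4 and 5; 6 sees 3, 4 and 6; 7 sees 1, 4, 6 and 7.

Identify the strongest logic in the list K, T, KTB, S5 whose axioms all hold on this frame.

Reflexive (axiom T): yes — every world is R-related to itself.
Symmetric (axiom B): no — 0 R 1 but not 1 R 0.
Euclidean (axiom 5): no — 0 R 6 and 0 R 1, but not 6 R 1.
So F validates K, T; KTB would additionally require R to be symmetric. The strongest is T.

T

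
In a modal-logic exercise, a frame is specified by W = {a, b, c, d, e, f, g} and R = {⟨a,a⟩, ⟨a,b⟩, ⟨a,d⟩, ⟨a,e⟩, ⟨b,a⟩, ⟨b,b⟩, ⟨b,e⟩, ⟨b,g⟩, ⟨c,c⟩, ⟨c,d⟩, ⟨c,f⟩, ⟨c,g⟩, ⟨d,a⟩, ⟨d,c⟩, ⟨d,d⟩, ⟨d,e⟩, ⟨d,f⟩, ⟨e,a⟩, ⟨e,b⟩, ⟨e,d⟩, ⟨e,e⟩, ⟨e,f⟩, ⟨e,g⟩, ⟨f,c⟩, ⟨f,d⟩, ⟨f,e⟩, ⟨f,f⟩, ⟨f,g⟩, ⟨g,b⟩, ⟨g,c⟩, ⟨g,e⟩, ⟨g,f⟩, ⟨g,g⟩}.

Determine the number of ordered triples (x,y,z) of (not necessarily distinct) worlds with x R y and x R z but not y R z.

Enumerating: (a,b,d), (a,d,b), (b,a,g), (b,g,a), (c,d,g), (c,g,d), (d,a,c), (d,a,f), (d,c,a), (d,c,e), (d,e,c), (d,f,a), … and 20 more.
Total: 32.

32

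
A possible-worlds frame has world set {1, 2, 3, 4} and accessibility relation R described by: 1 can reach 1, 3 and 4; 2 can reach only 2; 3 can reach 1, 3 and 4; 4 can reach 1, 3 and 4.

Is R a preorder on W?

Yes

Reflexive: yes — every world is R-related to itself.
Transitive: yes — every two-step R-path is closed by a direct edge.
So R is a preorder.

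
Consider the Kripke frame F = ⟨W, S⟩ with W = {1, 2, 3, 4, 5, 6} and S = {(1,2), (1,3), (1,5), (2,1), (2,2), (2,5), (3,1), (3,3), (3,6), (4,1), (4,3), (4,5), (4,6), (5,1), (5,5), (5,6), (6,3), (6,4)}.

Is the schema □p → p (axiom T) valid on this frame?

No

Axiom T corresponds to the accessibility relation being reflexive.
Reflexive: no — 1 is not related to itself.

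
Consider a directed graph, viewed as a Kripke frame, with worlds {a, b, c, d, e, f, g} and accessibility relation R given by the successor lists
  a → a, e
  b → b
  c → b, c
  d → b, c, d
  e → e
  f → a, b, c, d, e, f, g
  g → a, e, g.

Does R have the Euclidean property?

No

Euclidean: no — d R b and d R c, but not b R c.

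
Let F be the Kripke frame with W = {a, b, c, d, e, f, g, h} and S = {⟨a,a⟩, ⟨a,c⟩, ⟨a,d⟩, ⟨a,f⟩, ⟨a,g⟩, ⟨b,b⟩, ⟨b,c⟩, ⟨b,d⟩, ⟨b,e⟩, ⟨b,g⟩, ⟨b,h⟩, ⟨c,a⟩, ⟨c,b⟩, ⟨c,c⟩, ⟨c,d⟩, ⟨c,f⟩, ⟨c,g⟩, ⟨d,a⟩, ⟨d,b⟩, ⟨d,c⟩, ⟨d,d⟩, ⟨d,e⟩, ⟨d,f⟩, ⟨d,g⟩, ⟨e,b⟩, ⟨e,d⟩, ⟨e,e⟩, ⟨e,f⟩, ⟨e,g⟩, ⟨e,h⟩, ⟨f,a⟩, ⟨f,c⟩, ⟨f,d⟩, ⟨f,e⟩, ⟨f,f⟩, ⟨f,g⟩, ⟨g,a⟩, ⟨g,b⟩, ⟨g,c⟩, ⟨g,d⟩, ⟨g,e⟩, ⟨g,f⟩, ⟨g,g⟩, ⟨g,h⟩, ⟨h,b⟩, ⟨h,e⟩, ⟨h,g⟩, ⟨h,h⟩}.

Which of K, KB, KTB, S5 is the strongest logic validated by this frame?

KTB

Symmetric (axiom B): yes — every pair in S has its reverse in S.
Reflexive (axiom T): yes — every world is S-related to itself.
Euclidean (axiom 5): no — b S c and b S e, but not c S e.
So F validates K, KB, KTB; S5 would additionally require S to be Euclidean. The strongest is KTB.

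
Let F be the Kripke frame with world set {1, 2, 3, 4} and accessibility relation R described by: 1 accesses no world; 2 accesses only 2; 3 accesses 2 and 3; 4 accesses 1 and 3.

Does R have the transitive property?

Transitive: no — 4 R 3 and 3 R 2, but not 4 R 2.

No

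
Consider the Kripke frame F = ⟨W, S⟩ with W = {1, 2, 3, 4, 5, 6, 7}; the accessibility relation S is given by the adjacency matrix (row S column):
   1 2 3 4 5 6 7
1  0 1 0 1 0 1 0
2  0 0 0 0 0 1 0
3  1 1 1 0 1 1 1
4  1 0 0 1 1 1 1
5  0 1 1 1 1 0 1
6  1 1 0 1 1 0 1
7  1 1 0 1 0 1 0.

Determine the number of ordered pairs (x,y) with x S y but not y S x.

10

Enumerating: (1,2), (3,1), (3,2), (3,6), (3,7), (5,2), (5,7), (6,5), (7,1), (7,2).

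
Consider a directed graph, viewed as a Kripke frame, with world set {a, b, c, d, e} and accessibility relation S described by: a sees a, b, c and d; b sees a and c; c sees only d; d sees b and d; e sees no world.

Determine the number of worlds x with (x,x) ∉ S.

3

Enumerating: b, c, e.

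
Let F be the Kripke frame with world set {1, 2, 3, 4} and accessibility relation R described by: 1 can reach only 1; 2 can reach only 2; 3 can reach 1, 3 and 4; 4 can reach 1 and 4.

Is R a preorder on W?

Yes

Reflexive: yes — every world is R-related to itself.
Transitive: yes — every two-step R-path is closed by a direct edge.
So R is a preorder.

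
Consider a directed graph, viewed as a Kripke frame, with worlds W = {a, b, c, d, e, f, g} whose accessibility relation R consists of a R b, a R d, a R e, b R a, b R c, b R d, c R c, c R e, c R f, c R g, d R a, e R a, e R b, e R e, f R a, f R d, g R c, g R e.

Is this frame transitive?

Transitive: no — a R b and b R c, but not a R c.

No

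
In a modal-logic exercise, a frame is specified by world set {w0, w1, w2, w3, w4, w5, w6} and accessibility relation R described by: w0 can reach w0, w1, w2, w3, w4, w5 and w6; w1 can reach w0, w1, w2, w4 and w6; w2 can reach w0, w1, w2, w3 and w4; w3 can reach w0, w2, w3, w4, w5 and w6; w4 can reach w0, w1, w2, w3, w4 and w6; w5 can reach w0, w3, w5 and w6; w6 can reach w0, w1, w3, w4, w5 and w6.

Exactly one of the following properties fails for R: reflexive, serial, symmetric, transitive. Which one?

Reflexive: yes — every world is R-related to itself.
Serial: yes — every world has a successor (e.g. w0 R w0).
Symmetric: yes — every pair in R has its reverse in R.
Transitive: no — w1 R w0 and w0 R w3, but not w1 R w3.
Only transitive fails.

transitive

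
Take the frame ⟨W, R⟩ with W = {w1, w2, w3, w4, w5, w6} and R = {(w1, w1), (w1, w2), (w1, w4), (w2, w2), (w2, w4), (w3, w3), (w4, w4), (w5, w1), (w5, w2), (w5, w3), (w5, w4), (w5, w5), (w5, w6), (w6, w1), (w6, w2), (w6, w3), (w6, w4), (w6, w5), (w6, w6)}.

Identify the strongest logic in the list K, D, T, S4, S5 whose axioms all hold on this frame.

Serial (axiom D): yes — every world has a successor (e.g. w1 R w1).
Reflexive (axiom T): yes — every world is R-related to itself.
Transitive (axiom 4): yes — every two-step R-path is closed by a direct edge.
Euclidean (axiom 5): no — w1 R w4 and w1 R w2, but not w4 R w2.
So F validates K, D, T, S4; S5 would additionally require R to be Euclidean. The strongest is S4.

S4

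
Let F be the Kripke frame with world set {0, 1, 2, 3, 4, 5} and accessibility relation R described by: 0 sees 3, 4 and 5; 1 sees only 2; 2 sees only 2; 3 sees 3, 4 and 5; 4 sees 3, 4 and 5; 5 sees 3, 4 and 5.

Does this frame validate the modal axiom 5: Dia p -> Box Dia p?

Yes

The schema 5 characterises exactly the Euclidean frames.
Euclidean: yes — any two successors of a common world are R-related.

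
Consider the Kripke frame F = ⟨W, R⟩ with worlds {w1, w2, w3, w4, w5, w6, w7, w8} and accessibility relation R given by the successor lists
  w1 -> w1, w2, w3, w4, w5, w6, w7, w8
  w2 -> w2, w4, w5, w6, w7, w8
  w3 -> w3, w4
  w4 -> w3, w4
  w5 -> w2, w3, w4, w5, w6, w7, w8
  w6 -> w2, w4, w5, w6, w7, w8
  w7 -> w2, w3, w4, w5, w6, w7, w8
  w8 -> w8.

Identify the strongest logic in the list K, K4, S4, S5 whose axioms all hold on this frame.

K

Transitive (axiom 4): no — w2 R w4 and w4 R w3, but not w2 R w3.
Reflexive (axiom T): yes — every world is R-related to itself.
Euclidean (axiom 5): no — w1 R w2 and w1 R w3, but not w2 R w3.
So F validates K; K4 would additionally require R to be transitive. The strongest is K.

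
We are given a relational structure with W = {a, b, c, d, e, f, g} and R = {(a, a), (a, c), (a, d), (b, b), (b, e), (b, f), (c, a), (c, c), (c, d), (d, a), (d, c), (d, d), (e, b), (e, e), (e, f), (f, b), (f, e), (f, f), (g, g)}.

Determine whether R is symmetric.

Yes

Symmetric: yes — every pair in R has its reverse in R.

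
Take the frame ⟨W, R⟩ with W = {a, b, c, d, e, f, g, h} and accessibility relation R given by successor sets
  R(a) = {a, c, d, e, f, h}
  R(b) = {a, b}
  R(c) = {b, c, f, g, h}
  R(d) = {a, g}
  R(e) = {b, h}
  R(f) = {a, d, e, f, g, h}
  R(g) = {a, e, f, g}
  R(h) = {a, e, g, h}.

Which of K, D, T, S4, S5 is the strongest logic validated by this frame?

Serial (axiom D): yes — every world has a successor (e.g. a R a).
Reflexive (axiom T): no — d is not related to itself.
Transitive (axiom 4): no — a R c and c R b, but not a R b.
Euclidean (axiom 5): no — a R c and a R d, but not c R d.
So F validates K, D; T would additionally require R to be reflexive. The strongest is D.

D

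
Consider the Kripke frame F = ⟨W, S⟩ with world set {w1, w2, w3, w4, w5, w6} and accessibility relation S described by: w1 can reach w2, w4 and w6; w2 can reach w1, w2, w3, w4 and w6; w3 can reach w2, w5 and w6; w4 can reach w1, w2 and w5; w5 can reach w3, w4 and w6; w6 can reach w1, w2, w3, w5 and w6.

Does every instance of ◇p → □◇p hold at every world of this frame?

Axiom 5 corresponds to the accessibility relation being Euclidean.
Euclidean: no — w1 S w4 and w1 S w6, but not w4 S w6.

No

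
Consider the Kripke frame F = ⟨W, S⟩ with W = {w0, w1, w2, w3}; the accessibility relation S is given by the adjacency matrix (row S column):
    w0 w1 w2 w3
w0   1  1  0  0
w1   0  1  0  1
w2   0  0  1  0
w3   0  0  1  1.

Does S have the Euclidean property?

Euclidean: no — w0 S w1 and w0 S w0, but not w1 S w0.

No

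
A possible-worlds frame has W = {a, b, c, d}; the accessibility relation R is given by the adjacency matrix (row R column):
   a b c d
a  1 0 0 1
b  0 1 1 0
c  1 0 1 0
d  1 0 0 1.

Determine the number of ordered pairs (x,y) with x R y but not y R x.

2

Enumerating: (b,c), (c,a).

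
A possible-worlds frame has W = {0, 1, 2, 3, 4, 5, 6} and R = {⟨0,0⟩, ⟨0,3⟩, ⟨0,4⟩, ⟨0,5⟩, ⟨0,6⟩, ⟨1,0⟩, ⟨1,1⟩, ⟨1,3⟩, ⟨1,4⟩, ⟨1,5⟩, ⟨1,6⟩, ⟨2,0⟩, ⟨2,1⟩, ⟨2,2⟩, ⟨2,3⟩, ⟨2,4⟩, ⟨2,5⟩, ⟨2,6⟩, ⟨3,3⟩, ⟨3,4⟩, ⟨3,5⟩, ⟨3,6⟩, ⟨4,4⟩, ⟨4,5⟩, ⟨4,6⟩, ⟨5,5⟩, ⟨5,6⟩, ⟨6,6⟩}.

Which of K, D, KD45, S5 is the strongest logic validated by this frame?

D

Serial (axiom D): yes — every world has a successor (e.g. 0 R 0).
Euclidean (axiom 5): no — 0 R 4 and 0 R 3, but not 4 R 3.
Transitive (axiom 4): yes — every two-step R-path is closed by a direct edge.
Reflexive (axiom T): yes — every world is R-related to itself.
So F validates K, D; KD45 would additionally require R to be Euclidean. The strongest is D.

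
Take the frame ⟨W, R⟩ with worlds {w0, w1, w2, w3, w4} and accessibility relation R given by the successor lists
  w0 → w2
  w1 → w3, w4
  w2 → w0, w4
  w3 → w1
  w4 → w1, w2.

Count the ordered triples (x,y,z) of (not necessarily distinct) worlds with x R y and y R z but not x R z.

Enumerating: (w0,w2,w0), (w0,w2,w4), (w1,w3,w1), (w1,w4,w1), (w1,w4,w2), (w2,w0,w2), (w2,w4,w1), (w2,w4,w2), (w3,w1,w3), (w3,w1,w4), (w4,w1,w3), (w4,w1,w4), (w4,w2,w0), (w4,w2,w4).

14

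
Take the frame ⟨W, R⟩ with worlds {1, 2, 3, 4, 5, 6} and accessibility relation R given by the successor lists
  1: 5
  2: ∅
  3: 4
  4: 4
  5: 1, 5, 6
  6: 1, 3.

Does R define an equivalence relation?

No

Reflexive: no — 1 is not related to itself.
Symmetric: no — 3 R 4 but not 4 R 3.
Transitive: no — 1 R 5 and 5 R 6, but not 1 R 6.
So R is not an equivalence relation.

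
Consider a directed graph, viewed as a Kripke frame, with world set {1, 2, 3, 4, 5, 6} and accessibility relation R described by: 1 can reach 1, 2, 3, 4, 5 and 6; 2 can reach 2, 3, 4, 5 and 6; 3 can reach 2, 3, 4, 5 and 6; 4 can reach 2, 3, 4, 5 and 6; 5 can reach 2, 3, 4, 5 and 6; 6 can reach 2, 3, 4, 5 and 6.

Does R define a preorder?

Yes

Reflexive: yes — every world is R-related to itself.
Transitive: yes — every two-step R-path is closed by a direct edge.
So R is a preorder.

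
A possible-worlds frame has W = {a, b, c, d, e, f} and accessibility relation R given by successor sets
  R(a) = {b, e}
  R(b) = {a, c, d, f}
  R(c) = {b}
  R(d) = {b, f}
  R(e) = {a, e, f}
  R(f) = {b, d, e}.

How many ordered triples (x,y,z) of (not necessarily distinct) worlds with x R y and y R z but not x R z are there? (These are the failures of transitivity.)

30

Enumerating: (a,b,a), (a,b,c), (a,b,d), (a,b,f), (a,e,a), (a,e,f), (b,a,b), (b,a,e), (b,c,b), (b,d,b), (b,f,b), (b,f,e), … and 18 more.
Total: 30.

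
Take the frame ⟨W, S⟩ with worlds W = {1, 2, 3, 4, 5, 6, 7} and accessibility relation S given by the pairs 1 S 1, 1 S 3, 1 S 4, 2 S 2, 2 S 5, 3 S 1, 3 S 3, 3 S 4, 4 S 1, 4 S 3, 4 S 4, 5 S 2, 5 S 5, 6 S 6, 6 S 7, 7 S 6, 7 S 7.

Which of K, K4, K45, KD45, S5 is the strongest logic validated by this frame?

S5

Transitive (axiom 4): yes — every two-step S-path is closed by a direct edge.
Euclidean (axiom 5): yes — any two successors of a common world are S-related.
Serial (axiom D): yes — every world has a successor (e.g. 1 S 1).
Reflexive (axiom T): yes — every world is S-related to itself.
So F validates K, K4, K45, KD45, S5. The strongest is S5.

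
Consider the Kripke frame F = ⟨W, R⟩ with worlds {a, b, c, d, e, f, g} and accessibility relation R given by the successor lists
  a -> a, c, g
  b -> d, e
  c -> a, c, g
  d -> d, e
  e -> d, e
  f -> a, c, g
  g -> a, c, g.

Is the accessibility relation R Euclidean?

Euclidean: yes — any two successors of a common world are R-related.

Yes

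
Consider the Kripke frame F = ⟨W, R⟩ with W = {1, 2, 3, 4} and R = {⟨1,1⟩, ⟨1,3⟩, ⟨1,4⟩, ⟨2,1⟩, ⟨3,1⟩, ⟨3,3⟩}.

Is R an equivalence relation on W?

No

Reflexive: no — 2 is not related to itself.
Symmetric: no — 1 R 4 but not 4 R 1.
Transitive: no — 2 R 1 and 1 R 3, but not 2 R 3.
So R is not an equivalence relation.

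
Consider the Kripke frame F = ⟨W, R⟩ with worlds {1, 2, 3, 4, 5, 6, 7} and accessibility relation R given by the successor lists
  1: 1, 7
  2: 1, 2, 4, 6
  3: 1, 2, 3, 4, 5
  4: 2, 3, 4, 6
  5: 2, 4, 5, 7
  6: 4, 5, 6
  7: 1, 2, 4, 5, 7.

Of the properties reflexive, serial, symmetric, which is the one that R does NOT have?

symmetric

Reflexive: yes — every world is R-related to itself.
Serial: yes — every world has a successor (e.g. 1 R 1).
Symmetric: no — 2 R 1 but not 1 R 2.
Only symmetric fails.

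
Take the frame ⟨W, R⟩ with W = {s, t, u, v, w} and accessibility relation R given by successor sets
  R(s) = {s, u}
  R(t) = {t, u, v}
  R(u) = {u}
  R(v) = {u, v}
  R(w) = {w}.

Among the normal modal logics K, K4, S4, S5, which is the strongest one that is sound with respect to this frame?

Transitive (axiom 4): yes — every two-step R-path is closed by a direct edge.
Reflexive (axiom T): yes — every world is R-related to itself.
Euclidean (axiom 5): no — t R u and t R v, but not u R v.
So F validates K, K4, S4; S5 would additionally require R to be Euclidean. The strongest is S4.

S4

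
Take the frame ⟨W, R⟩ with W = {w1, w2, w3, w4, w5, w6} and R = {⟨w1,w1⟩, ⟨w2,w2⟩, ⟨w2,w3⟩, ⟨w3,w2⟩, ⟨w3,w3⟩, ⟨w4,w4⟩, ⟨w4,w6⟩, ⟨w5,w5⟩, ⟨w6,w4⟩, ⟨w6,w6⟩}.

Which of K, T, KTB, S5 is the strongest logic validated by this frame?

S5

Reflexive (axiom T): yes — every world is R-related to itself.
Symmetric (axiom B): yes — every pair in R has its reverse in R.
Euclidean (axiom 5): yes — any two successors of a common world are R-related.
So F validates K, T, KTB, S5. The strongest is S5.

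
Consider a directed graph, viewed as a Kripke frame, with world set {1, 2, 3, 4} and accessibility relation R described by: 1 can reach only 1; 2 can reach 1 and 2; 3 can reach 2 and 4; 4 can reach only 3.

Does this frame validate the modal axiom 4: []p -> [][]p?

No

Axiom 4 corresponds to the accessibility relation being transitive.
Transitive: no — 3 R 2 and 2 R 1, but not 3 R 1.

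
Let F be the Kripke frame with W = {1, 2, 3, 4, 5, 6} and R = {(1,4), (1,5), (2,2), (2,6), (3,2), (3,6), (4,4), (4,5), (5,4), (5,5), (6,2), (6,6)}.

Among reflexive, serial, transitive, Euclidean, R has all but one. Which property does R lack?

Reflexive: no — 1 is not related to itself.
Serial: yes — every world has a successor (e.g. 1 R 4).
Transitive: yes — every two-step R-path is closed by a direct edge.
Euclidean: yes — any two successors of a common world are R-related.
Only reflexive fails.

reflexive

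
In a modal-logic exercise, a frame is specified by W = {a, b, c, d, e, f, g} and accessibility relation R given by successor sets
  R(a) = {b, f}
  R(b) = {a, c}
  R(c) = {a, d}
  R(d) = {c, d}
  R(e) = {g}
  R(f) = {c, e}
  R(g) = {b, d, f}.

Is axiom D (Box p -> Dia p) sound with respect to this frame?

Axiom D corresponds to the accessibility relation being serial.
Serial: yes — every world has a successor (e.g. a R b).

Yes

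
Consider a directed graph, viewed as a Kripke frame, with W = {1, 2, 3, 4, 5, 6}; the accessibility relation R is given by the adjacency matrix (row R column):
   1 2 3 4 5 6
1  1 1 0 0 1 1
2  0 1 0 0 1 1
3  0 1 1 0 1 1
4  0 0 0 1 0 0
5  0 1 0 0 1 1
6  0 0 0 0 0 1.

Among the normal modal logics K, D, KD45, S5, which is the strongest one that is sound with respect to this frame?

D

Serial (axiom D): yes — every world has a successor (e.g. 1 R 1).
Euclidean (axiom 5): no — 1 R 6 and 1 R 2, but not 6 R 2.
Transitive (axiom 4): yes — every two-step R-path is closed by a direct edge.
Reflexive (axiom T): yes — every world is R-related to itself.
So F validates K, D; KD45 would additionally require R to be Euclidean. The strongest is D.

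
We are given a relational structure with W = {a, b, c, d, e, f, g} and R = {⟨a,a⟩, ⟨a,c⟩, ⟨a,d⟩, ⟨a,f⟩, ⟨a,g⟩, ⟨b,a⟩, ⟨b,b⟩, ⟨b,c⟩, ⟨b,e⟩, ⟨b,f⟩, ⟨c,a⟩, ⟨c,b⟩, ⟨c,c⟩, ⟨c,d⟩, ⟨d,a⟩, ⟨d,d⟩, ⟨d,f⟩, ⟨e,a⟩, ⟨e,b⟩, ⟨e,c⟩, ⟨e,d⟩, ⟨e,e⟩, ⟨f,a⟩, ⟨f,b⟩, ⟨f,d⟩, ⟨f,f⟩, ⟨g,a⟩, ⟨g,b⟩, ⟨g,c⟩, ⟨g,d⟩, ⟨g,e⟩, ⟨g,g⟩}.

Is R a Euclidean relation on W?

No

Euclidean: no — a R c and a R f, but not c R f.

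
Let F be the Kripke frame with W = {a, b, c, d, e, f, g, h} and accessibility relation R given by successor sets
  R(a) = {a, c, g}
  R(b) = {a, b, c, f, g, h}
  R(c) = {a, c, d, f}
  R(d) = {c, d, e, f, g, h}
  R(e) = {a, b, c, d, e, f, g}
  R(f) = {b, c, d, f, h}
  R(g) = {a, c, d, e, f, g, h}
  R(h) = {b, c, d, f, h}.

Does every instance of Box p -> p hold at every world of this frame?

The schema T characterises exactly the reflexive frames.
Reflexive: yes — every world is R-related to itself.

Yes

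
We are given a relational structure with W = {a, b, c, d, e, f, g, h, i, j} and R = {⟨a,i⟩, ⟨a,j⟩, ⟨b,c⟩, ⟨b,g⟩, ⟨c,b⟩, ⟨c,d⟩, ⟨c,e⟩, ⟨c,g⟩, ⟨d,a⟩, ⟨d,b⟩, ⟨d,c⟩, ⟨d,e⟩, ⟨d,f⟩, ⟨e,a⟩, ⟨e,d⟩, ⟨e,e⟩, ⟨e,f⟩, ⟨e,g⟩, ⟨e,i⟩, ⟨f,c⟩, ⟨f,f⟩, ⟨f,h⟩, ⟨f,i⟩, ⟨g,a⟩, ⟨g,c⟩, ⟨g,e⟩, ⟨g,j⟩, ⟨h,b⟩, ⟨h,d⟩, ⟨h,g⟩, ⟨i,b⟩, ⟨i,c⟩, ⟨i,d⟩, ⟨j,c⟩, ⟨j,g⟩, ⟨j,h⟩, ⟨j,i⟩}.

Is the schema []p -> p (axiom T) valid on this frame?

Axiom T corresponds to the accessibility relation being reflexive.
Reflexive: no — a is not related to itself.

No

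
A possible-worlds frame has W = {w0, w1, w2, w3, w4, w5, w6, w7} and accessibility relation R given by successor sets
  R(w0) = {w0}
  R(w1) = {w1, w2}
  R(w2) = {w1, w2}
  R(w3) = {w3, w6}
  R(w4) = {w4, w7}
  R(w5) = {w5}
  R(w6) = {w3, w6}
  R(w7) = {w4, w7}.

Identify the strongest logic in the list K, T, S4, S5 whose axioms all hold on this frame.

S5

Reflexive (axiom T): yes — every world is R-related to itself.
Transitive (axiom 4): yes — every two-step R-path is closed by a direct edge.
Euclidean (axiom 5): yes — any two successors of a common world are R-related.
So F validates K, T, S4, S5. The strongest is S5.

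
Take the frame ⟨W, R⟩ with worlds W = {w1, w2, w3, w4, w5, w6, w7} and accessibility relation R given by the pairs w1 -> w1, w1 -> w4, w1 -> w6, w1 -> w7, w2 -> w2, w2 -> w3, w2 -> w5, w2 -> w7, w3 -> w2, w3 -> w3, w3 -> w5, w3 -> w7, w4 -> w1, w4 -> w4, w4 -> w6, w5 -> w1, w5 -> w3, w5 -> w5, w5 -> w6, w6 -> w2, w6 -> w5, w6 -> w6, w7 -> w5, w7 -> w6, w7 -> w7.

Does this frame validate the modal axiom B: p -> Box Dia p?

The schema B characterises exactly the symmetric frames.
Symmetric: no — w1 R w6 but not w6 R w1.

No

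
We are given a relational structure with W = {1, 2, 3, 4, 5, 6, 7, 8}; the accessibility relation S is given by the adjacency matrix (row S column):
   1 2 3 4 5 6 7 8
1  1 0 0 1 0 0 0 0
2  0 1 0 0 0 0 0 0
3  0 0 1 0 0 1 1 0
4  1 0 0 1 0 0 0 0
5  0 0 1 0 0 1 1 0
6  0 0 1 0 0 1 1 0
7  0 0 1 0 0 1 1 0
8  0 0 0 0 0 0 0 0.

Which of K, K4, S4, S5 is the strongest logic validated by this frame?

K4

Transitive (axiom 4): yes — every two-step S-path is closed by a direct edge.
Reflexive (axiom T): no — 5 is not related to itself.
Euclidean (axiom 5): yes — any two successors of a common world are S-related.
So F validates K, K4; S4 would additionally require S to be reflexive. The strongest is K4.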